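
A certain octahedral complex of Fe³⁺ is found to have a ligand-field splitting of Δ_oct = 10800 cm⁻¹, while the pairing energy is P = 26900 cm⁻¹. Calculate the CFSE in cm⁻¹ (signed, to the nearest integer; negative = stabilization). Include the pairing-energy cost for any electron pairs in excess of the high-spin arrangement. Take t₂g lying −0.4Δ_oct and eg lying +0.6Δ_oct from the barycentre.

Group 8 minus oxidation state +3 gives a d⁵ configuration for Fe³⁺.
With Δ_oct < P the complex is high-spin.
Filling d⁵ accordingly: t₂g³ eg².
Orbital CFSE = 0.0Δ_oct = 0.0 × 10800 = 0 cm⁻¹.
High-spin has no excess pairs, so no pairing correction applies.

0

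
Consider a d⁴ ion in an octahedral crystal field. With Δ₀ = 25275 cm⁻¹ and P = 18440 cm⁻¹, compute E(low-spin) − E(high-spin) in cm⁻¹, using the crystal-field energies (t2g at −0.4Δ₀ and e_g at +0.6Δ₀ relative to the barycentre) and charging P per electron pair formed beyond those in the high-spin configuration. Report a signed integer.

High-spin d⁴ fills as t2g^3 e_g^1 with CFSE 3(−0.4) + 1(+0.6) = -0.6Δ₀ = -15165 cm⁻¹.
Low-spin t2g^4 e_g^0 gives -1.6Δ₀ = -40440 cm⁻¹, but forming 1 extra pair costs 1P = 18440 cm⁻¹, so E(LS) = -40440 + 18440 = -22000 cm⁻¹.
E(LS) − E(HS) = -22000 − (-15165) = -6835 cm⁻¹.

-6835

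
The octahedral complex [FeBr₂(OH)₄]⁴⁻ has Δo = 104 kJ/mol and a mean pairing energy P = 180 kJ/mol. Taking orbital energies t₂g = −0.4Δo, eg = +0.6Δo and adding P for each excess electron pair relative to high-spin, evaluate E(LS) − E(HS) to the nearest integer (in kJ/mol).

Ligand charges: 2×(-1) from Br⁻ and 4×(-1) from OH⁻ sum to -6; with overall charge -4, Fe is +2.
Fe is in group 8, so Fe²⁺ is d⁶ (8 − 2 = 6).
High-spin d⁶ fills as t₂g⁴ eg² with CFSE 4(−0.4) + 2(+0.6) = -0.4Δo = -42 kJ/mol.
Low-spin t₂g⁶ eg⁰ gives -2.4Δo = -250 kJ/mol, but forming 2 extra pairs costs 2P = 360 kJ/mol, so E(LS) = -250 + 360 = 110 kJ/mol.
E(LS) − E(HS) = 110 − (-42) = 152 kJ/mol.

152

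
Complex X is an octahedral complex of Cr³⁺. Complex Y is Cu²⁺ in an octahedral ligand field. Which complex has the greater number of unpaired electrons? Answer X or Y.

X: Group 6 minus oxidation state +3 gives a d³ configuration for Cr³⁺; t2g^3 e_g^0 → 3 unpaired.
Y: Cu is in group 11, so Cu²⁺ is d⁹ (11 − 2 = 9); For octahedral d⁹ the high- and low-spin configurations coincide; t2g^6 e_g^3 → 1 unpaired.
So X has more unpaired electrons.

X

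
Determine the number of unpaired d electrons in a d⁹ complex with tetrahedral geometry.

Tetrahedral splitting is small, so the complex is high-spin.
Configuration: e⁴ t₂⁵, giving 1 unpaired electron.

1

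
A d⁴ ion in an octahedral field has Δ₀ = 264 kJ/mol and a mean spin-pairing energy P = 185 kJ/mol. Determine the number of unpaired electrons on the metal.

Δ₀ > P, so pairing is preferred: the ground state is low-spin.
That gives t₂g⁴ eg⁰.
Unpaired electrons: 2.

2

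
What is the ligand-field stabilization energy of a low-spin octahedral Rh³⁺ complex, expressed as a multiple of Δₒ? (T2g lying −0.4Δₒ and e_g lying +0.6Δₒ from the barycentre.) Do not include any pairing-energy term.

Group 9 minus oxidation state +3 gives a d⁶ configuration for Rh³⁺.
Configuration: t2g^6 e_g^0.
CFSE = 6(-0.4Δₒ) + 0(0.6Δₒ) = -2.4Δₒ + 0.0Δₒ = -2.4Δₒ.

-2.4 Δₒ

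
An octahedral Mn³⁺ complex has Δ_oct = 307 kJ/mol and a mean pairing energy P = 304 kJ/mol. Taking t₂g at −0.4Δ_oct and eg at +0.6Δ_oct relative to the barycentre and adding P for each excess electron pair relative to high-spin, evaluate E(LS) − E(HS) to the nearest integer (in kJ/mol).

-3

Mn sits in group 7; removing 3 electrons leaves Mn³⁺ with 7 − 3 = 4 d electrons.
High-spin: t₂g³ eg¹, CFSE = -0.6Δ_oct = -184 kJ/mol.
For low-spin the configuration is t₂g⁴ eg⁰: orbital energy -1.6 × 307 = -491 kJ/mol, and 1 additional pair relative to high-spin adds 304 kJ/mol, giving -187 kJ/mol.
Thus E(LS) − E(HS) = -3 kJ/mol.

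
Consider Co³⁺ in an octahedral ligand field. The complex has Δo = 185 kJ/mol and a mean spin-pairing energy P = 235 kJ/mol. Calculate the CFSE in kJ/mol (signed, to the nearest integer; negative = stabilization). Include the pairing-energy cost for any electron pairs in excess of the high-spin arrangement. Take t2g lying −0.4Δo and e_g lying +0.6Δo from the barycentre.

Co³⁺: group 9, so d-count = 9 − 3 = 6.
With Δo < P the complex is high-spin.
That gives t2g^4 e_g^2.
Orbital CFSE = -0.4Δo = -0.4 × 185 = -74 kJ/mol.
High-spin has no excess pairs, so no pairing correction applies.

-74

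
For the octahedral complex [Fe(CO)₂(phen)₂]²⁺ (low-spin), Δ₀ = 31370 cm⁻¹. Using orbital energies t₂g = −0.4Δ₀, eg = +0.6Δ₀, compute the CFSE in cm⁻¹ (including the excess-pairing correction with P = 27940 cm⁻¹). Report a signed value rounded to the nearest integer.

-19408

Ligand charges: 2×(+0) from CO and 2×(+0) from phen sum to +0; with overall charge +2, Fe is +2.
Fe is in group 8, so Fe²⁺ is d⁶ (8 − 2 = 6).
The d⁶ electrons fill as t₂g⁶ eg⁰.
Orbital CFSE = 6(-0.4) + 0(0.6) = -2.4Δ₀ = -2.4 × 31370 = -75288 cm⁻¹.
Relative to high-spin t₂g⁴ eg² (1 paired), the low-spin configuration has 2 additional pairs, contributing +2 × 27940 = +55880 cm⁻¹.
Combining: -75288 + 55880 = -19408 cm⁻¹.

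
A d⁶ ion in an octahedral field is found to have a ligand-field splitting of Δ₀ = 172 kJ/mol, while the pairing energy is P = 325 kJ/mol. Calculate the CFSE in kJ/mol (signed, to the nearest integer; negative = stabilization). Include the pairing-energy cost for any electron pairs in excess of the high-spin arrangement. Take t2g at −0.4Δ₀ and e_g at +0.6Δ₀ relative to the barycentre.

Δ₀ < P, so pairing is avoided: the ground state is high-spin.
Configuration: t2g^4 e_g^2.
Orbital CFSE = -0.4Δ₀ = -0.4 × 172 = -69 kJ/mol.
High-spin has no excess pairs, so no pairing correction applies.

-69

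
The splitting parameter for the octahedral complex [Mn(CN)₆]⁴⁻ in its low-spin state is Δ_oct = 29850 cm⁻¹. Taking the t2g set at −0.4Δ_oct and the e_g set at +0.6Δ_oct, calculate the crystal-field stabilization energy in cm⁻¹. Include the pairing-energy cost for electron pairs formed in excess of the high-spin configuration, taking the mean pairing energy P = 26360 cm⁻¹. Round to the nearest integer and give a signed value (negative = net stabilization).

Each CN⁻ contributes -1; 6 × (-1) = -6. With overall charge -4, Mn is in the +2 oxidation state.
Mn sits in group 7; removing 2 electrons leaves Mn²⁺ with 7 − 2 = 5 d electrons.
Configuration: t2g^5 e_g^0.
The orbital stabilization is -2.0Δ_oct = -2.0 × 29850 = -59700 cm⁻¹.
Pairing penalty: 2 pairs vs 0 in the high-spin reference → 2 extra × P = 52720 cm⁻¹.
Net CFSE = -59700 + 52720 = -6980 cm⁻¹.

-6980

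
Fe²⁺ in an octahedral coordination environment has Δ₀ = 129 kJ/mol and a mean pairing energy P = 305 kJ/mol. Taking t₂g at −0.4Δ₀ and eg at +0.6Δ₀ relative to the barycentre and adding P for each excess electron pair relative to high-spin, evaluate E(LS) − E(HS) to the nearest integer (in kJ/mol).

Fe sits in group 8; removing 2 electrons leaves Fe²⁺ with 8 − 2 = 6 d electrons.
In the high-spin limit (t₂g⁴ eg²) the orbital term is -0.4Δ₀ = -52 kJ/mol, with no excess pairing.
Low-spin t₂g⁶ eg⁰ gives -2.4Δ₀ = -310 kJ/mol, but forming 2 extra pairs costs 2P = 610 kJ/mol, so E(LS) = -310 + 610 = 300 kJ/mol.
E(LS) − E(HS) = 300 − (-52) = 352 kJ/mol.

352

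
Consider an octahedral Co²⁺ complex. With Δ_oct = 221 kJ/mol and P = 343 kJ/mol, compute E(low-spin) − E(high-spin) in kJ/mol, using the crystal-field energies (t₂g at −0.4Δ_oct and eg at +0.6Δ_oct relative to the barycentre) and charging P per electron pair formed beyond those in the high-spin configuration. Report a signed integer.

122

Group 9 minus oxidation state +2 gives a d⁷ configuration for Co²⁺.
High-spin: t₂g⁵ eg², CFSE = -0.8Δ_oct = -177 kJ/mol.
For low-spin the configuration is t₂g⁶ eg¹: orbital energy -1.8 × 221 = -398 kJ/mol, and 1 additional pair relative to high-spin adds 343 kJ/mol, giving -55 kJ/mol.
E(LS) − E(HS) = -55 − (-177) = 122 kJ/mol.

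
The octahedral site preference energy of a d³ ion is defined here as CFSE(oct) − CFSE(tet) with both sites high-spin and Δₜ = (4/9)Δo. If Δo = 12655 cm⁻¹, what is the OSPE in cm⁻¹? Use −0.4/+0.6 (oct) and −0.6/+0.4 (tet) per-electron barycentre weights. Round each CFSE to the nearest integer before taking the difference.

-10686

Octahedral (high-spin): t₂g³ eg⁰, CFSE = 3(−0.4) + 0(+0.6) = -1.2Δo = -1.2 × 12655 = -15186 cm⁻¹.
Tetrahedral: e² t₂¹, CFSE = 2(−0.6) + 1(+0.4) = -0.8Δₜ = -0.8 × (4/9) × 12655 = -4500 cm⁻¹.
Subtracting, OSPE = -15186 − (-4500) = -10686 cm⁻¹.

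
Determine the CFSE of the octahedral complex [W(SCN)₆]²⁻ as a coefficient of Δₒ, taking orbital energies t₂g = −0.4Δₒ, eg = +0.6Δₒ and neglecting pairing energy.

Each SCN⁻ contributes -1; 6 × (-1) = -6. With overall charge -2, W is in the +4 oxidation state.
W sits in group 6; removing 4 electrons leaves W⁴⁺ with 6 − 4 = 2 d electrons.
Configuration: t₂g² eg⁰.
CFSE = 2(-0.4Δₒ) + 0(0.6Δₒ) = -0.8Δₒ + 0.0Δₒ = -0.8Δₒ.

-0.8 Δₒ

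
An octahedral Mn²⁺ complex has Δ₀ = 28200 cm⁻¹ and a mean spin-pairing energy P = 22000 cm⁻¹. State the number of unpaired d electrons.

1

Mn²⁺: group 7, so d-count = 7 − 2 = 5.
Here Δ₀ > P (28200 > 22000), so the low-spin state is favoured.
Filling d⁵ accordingly: t2g^5 e_g^0.
Unpaired electrons: 1.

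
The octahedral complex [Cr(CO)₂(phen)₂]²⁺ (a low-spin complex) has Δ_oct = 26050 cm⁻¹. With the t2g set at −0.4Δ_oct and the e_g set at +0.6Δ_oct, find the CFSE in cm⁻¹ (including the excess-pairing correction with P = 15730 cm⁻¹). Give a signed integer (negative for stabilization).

-25950

Ligand charges: 2×(+0) from CO and 2×(+0) from phen sum to +0; with overall charge +2, Cr is +2.
Cr²⁺: group 6, so d-count = 6 − 2 = 4.
The d⁴ electrons fill as t2g^4 e_g^0.
The orbital stabilization is -1.6Δ_oct = -1.6 × 26050 = -41680 cm⁻¹.
Relative to high-spin t2g^3 e_g^1 (0 paired), the low-spin configuration has 1 additional pair, contributing +1 × 15730 = +15730 cm⁻¹.
Net CFSE = -41680 + 15730 = -25950 cm⁻¹.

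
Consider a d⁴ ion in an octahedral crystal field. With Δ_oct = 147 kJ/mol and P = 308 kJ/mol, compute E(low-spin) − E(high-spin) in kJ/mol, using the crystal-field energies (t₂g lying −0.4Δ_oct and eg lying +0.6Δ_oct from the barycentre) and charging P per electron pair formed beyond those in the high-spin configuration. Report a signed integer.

In the high-spin limit (t₂g³ eg¹) the orbital term is -0.6Δ_oct = -88 kJ/mol, with no excess pairing.
For low-spin the configuration is t₂g⁴ eg⁰: orbital energy -1.6 × 147 = -235 kJ/mol, and 1 additional pair relative to high-spin adds 308 kJ/mol, giving 73 kJ/mol.
E(LS) − E(HS) = 73 − (-88) = 161 kJ/mol.

161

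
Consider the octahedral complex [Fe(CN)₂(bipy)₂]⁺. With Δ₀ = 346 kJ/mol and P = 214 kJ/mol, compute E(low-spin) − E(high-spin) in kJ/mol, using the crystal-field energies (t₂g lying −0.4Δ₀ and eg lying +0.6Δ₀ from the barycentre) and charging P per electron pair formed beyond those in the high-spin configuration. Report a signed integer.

Ligand charges: 2×(-1) from CN⁻ and 2×(+0) from bipy sum to -2; with overall charge +1, Fe is +3.
Fe sits in group 8; removing 3 electrons leaves Fe³⁺ with 8 − 3 = 5 d electrons.
High-spin d⁵ fills as t₂g³ eg² with CFSE 3(−0.4) + 2(+0.6) = 0.0Δ₀ = 0 kJ/mol.
Low-spin t₂g⁵ eg⁰ gives -2.0Δ₀ = -692 kJ/mol, but forming 2 extra pairs costs 2P = 428 kJ/mol, so E(LS) = -692 + 428 = -264 kJ/mol.
Thus E(LS) − E(HS) = -264 kJ/mol.

-264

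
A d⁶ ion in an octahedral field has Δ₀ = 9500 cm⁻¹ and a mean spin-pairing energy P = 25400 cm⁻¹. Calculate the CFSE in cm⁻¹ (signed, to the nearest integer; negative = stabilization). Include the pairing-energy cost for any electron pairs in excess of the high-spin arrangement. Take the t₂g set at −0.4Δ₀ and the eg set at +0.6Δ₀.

Since Δ₀ = 9500 cm⁻¹ < P = 25400 cm⁻¹, the complex adopts the high-spin configuration.
Filling d⁶ accordingly: t₂g⁴ eg².
Orbital CFSE = -0.4Δ₀ = -0.4 × 9500 = -3800 cm⁻¹.
High-spin has no excess pairs, so no pairing correction applies.

-3800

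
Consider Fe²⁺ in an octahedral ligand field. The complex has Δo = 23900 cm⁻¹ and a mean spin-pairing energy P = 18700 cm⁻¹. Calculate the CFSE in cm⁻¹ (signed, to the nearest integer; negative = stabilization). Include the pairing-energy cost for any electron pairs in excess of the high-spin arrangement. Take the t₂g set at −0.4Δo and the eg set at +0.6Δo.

Group 8 minus oxidation state +2 gives a d⁶ configuration for Fe²⁺.
With Δo > P the complex is low-spin.
Configuration: t₂g⁶ eg⁰.
Orbital CFSE = -2.4Δo = -2.4 × 23900 = -57360 cm⁻¹.
Excess pairs vs high-spin: 3 − 1 = 2; pairing cost = +37400 cm⁻¹.
Net CFSE = -57360 + 37400 = -19960 cm⁻¹.

-19960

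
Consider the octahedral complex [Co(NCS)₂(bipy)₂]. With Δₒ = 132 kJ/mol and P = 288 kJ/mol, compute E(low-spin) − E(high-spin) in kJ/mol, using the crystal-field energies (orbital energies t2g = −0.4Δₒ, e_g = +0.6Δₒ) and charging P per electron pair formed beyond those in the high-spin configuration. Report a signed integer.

156

Ligand charges: 2×(-1) from NCS⁻ and 2×(+0) from bipy sum to -2; with overall charge +0, Co is +2.
Group 9 minus oxidation state +2 gives a d⁷ configuration for Co²⁺.
High-spin: t2g^5 e_g^2, CFSE = -0.8Δₒ = -106 kJ/mol.
Low-spin t2g^6 e_g^1 gives -1.8Δₒ = -238 kJ/mol, but forming 1 extra pair costs 1P = 288 kJ/mol, so E(LS) = -238 + 288 = 50 kJ/mol.
E(LS) − E(HS) = 50 − (-106) = 156 kJ/mol.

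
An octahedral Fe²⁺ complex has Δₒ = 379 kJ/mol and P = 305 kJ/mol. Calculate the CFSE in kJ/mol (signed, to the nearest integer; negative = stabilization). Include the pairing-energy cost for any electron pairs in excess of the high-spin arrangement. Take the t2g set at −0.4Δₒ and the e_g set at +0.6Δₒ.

-300

Fe is in group 8, so Fe²⁺ is d⁶ (8 − 2 = 6).
Here Δₒ > P (379 > 305), so the low-spin state is favoured.
Configuration: t2g^6 e_g^0.
Orbital CFSE = -2.4Δₒ = -2.4 × 379 = -910 kJ/mol.
Excess pairs vs high-spin: 3 − 1 = 2; pairing cost = +610 kJ/mol.
Net CFSE = -910 + 610 = -300 kJ/mol.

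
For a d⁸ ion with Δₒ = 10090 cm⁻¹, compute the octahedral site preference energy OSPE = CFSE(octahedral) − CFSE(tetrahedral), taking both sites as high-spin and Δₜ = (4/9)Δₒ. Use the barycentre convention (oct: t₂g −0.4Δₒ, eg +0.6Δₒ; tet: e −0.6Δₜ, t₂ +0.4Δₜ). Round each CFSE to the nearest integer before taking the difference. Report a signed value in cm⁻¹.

In an octahedral site d⁸ (HS) is t₂g⁶ eg², giving CFSE(oct) = -1.2Δₒ = -12108 cm⁻¹.
Tetrahedral e⁴ t₂⁴ gives -0.8Δₜ = -0.8 × (4/9) × 10090 = -3588 cm⁻¹.
Subtracting, OSPE = -12108 − (-3588) = -8520 cm⁻¹.

-8520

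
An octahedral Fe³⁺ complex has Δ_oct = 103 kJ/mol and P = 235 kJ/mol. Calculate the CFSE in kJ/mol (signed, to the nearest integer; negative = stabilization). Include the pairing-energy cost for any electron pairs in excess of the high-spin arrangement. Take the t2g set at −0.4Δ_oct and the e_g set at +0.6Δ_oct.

Group 8 minus oxidation state +3 gives a d⁵ configuration for Fe³⁺.
With Δ_oct < P the complex is high-spin.
That gives t2g^3 e_g^2.
Orbital CFSE = 0.0Δ_oct = 0.0 × 103 = 0 kJ/mol.
High-spin has no excess pairs, so no pairing correction applies.

0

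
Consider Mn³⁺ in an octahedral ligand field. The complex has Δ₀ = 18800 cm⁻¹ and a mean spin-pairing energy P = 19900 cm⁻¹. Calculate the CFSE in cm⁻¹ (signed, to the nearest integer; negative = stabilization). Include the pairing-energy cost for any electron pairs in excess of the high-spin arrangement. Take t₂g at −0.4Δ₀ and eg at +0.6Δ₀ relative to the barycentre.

Mn³⁺: group 7, so d-count = 7 − 3 = 4.
Δ₀ < P, so pairing is avoided: the ground state is high-spin.
That gives t₂g³ eg¹.
Orbital CFSE = -0.6Δ₀ = -0.6 × 18800 = -11280 cm⁻¹.
High-spin has no excess pairs, so no pairing correction applies.

-11280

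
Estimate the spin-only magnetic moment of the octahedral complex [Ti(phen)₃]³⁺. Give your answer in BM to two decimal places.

1.73 BM

phen is neutral, so the +3 overall charge sits on Ti: oxidation state +3.
Group 4 minus oxidation state +3 gives a d¹ configuration for Ti³⁺.
Configuration: t₂g¹ eg⁰ → 1 unpaired electron.
μ(spin-only) = √[1(1+2)] = √3 ≈ 1.73 BM.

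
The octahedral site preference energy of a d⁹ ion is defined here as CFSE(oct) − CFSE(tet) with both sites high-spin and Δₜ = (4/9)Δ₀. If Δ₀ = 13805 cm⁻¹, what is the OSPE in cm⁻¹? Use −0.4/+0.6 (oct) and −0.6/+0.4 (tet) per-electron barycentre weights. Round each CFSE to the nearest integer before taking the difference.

In an octahedral site d⁹ (HS) is t₂g⁶ eg³, giving CFSE(oct) = -0.6Δ₀ = -8283 cm⁻¹.
Tetrahedral: e⁴ t₂⁵, CFSE = 4(−0.6) + 5(+0.4) = -0.4Δₜ = -0.4 × (4/9) × 13805 = -2454 cm⁻¹.
OSPE = -8283 − (-2454) = -5829 cm⁻¹.

-5829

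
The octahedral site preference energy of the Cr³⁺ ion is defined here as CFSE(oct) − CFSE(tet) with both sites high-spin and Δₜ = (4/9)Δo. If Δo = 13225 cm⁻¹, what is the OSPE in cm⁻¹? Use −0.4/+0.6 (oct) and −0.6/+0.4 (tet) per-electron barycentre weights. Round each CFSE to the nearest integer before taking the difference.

Cr³⁺: group 6, so d-count = 6 − 3 = 3.
Octahedral (high-spin): t2g^3 e_g^0, CFSE = 3(−0.4) + 0(+0.6) = -1.2Δo = -1.2 × 13225 = -15870 cm⁻¹.
Tetrahedral: e^2 t2^1, CFSE = 2(−0.6) + 1(+0.4) = -0.8Δₜ = -0.8 × (4/9) × 13225 = -4702 cm⁻¹.
OSPE = CFSE(oct) − CFSE(tet) = -15870 − (-4702) = -11168 cm⁻¹.

-11168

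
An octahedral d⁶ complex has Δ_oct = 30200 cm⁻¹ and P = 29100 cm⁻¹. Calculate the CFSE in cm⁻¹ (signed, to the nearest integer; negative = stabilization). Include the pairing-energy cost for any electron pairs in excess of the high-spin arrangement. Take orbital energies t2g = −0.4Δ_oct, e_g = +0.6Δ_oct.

Δ_oct > P, so pairing is preferred: the ground state is low-spin.
Configuration: t2g^6 e_g^0.
Orbital CFSE = -2.4Δ_oct = -2.4 × 30200 = -72480 cm⁻¹.
Excess pairs vs high-spin: 3 − 1 = 2; pairing cost = +58200 cm⁻¹.
Net CFSE = -72480 + 58200 = -14280 cm⁻¹.

-14280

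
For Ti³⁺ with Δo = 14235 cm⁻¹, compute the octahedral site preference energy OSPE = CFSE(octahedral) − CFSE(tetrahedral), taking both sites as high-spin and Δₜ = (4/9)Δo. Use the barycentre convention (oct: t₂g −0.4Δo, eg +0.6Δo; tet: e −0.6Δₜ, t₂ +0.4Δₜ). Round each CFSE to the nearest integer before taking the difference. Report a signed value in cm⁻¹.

-1898

Ti sits in group 4; removing 3 electrons leaves Ti³⁺ with 4 − 3 = 1 d electrons.
In an octahedral site d¹ (HS) is t2g^1 e_g^0, giving CFSE(oct) = -0.4Δo = -5694 cm⁻¹.
Tetrahedral: e^1 t2^0, CFSE = 1(−0.6) + 0(+0.4) = -0.6Δₜ = -0.6 × (4/9) × 14235 = -3796 cm⁻¹.
Subtracting, OSPE = -5694 − (-3796) = -1898 cm⁻¹.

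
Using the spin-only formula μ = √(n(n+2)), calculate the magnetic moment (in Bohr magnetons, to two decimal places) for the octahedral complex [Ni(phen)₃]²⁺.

2.83 Bohr magnetons

phen is neutral, so the +2 overall charge sits on Ni: oxidation state +2.
Group 10 minus oxidation state +2 gives a d⁸ configuration for Ni²⁺.
Configuration: t2g^6 e_g^2 → 2 unpaired electrons.
μ(spin-only) = √[2(2+2)] = √8 ≈ 2.83 Bohr magnetons.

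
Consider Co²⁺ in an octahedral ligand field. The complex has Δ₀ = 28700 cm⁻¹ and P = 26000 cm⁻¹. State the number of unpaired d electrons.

Co is in group 9, so Co²⁺ is d⁷ (9 − 2 = 7).
With Δ₀ > P the complex is low-spin.
That gives t2g^6 e_g^1.
Unpaired electrons: 1.

1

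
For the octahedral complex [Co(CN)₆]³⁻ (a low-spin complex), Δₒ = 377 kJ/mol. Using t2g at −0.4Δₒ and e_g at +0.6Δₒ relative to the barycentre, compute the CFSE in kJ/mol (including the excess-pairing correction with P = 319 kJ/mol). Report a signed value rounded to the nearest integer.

-267

Each CN⁻ contributes -1; 6 × (-1) = -6. With overall charge -3, Co is in the +3 oxidation state.
Co³⁺: group 9, so d-count = 9 − 3 = 6.
The d⁶ electrons fill as t2g^6 e_g^0.
Orbital CFSE = 6(-0.4) + 0(0.6) = -2.4Δₒ = -2.4 × 377 = -905 kJ/mol.
Pairing penalty: 3 pairs vs 1 in the high-spin reference → 2 extra × P = 638 kJ/mol.
Combining: -905 + 638 = -267 kJ/mol.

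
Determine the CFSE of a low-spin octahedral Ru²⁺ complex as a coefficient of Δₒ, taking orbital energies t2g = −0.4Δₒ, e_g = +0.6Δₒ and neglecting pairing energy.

Ru is in group 8, so Ru²⁺ is d⁶ (8 − 2 = 6).
Configuration: t2g^6 e_g^0.
CFSE = 6(-0.4Δₒ) + 0(0.6Δₒ) = -2.4Δₒ + 0.0Δₒ = -2.4Δₒ.

-2.4 Δₒ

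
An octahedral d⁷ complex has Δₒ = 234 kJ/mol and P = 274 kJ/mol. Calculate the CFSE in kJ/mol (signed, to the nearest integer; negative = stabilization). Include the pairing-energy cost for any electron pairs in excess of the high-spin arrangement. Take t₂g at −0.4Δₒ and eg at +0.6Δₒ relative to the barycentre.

Here Δₒ < P (234 < 274), so the high-spin state is favoured.
Filling d⁷ accordingly: t₂g⁵ eg².
Orbital CFSE = -0.8Δₒ = -0.8 × 234 = -187 kJ/mol.
High-spin has no excess pairs, so no pairing correction applies.

-187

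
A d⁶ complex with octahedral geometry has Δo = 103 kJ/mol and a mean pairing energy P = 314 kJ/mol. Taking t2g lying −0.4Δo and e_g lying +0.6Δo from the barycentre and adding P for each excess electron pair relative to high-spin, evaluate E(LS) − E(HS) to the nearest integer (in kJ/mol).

High-spin d⁶ fills as t2g^4 e_g^2 with CFSE 4(−0.4) + 2(+0.6) = -0.4Δo = -41 kJ/mol.
Low-spin: t2g^6 e_g^0, orbital CFSE = -2.4Δo = -247 kJ/mol; plus 2 excess pairs × P = +628 kJ/mol; total 381 kJ/mol.
The difference is 381 − (-41) = 422 kJ/mol, so high-spin lies lower.

422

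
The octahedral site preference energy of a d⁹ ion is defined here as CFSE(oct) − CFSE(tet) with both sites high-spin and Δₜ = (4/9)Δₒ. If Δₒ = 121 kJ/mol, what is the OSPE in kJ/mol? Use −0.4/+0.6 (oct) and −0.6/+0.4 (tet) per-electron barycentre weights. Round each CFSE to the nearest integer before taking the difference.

-51

In an octahedral site d⁹ (HS) is t2g^6 e_g^3, giving CFSE(oct) = -0.6Δₒ = -73 kJ/mol.
Tetrahedral e^4 t2^5 gives -0.4Δₜ = -0.4 × (4/9) × 121 = -22 kJ/mol.
OSPE = CFSE(oct) − CFSE(tet) = -73 − (-22) = -51 kJ/mol.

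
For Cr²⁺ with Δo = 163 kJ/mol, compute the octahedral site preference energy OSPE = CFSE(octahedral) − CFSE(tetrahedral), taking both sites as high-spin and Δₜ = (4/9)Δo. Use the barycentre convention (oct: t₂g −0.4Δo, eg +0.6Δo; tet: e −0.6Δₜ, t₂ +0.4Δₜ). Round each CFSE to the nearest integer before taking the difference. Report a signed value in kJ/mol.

-69

Cr is in group 6, so Cr²⁺ is d⁴ (6 − 2 = 4).
Octahedral high-spin t₂g³ eg¹: CFSE = -0.6 × 163 = -98 kJ/mol.
In a tetrahedral site the filling is e² t₂²: CFSE(tet) = -0.4Δₜ = -0.4 × (4/9)(163) = -29 kJ/mol.
Subtracting, OSPE = -98 − (-29) = -69 kJ/mol.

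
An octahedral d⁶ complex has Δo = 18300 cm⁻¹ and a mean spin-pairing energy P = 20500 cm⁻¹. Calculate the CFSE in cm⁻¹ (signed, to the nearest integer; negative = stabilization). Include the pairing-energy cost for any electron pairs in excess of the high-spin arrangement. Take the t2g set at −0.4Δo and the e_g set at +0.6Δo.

Δo < P, so pairing is avoided: the ground state is high-spin.
That gives t2g^4 e_g^2.
Orbital CFSE = -0.4Δo = -0.4 × 18300 = -7320 cm⁻¹.
High-spin has no excess pairs, so no pairing correction applies.

-7320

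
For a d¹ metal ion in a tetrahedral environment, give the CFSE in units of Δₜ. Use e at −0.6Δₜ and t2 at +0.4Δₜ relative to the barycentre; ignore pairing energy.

Tetrahedral splitting is small, so the complex is high-spin.
Configuration: e^1 t2^0.
CFSE = 1(-0.6Δₜ) + 0(0.4Δₜ) = -0.6Δₜ + 0.0Δₜ = -0.6Δₜ.

-0.6 Δₜ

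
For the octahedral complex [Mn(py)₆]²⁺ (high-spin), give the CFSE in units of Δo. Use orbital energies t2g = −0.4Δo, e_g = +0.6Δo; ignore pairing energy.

py is neutral, so the +2 overall charge sits on Mn: oxidation state +2.
Mn is in group 7, so Mn²⁺ is d⁵ (7 − 2 = 5).
Configuration: t2g^3 e_g^2.
CFSE = 3(-0.4Δo) + 2(0.6Δo) = -1.2Δo + 1.2Δo = 0.0Δo.

0.0 Δo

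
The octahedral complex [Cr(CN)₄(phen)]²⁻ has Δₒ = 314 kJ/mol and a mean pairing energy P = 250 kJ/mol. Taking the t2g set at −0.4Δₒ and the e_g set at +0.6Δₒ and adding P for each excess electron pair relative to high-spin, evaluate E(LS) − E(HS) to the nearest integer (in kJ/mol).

Ligand charges: 4×(-1) from CN⁻ and 1×(+0) from phen sum to -4; with overall charge -2, Cr is +2.
Group 6 minus oxidation state +2 gives a d⁴ configuration for Cr²⁺.
High-spin d⁴ fills as t2g^3 e_g^1 with CFSE 3(−0.4) + 1(+0.6) = -0.6Δₒ = -188 kJ/mol.
Low-spin: t2g^4 e_g^0, orbital CFSE = -1.6Δₒ = -502 kJ/mol; plus 1 excess pair × P = +250 kJ/mol; total -252 kJ/mol.
The difference is -252 − (-188) = -64 kJ/mol, so low-spin lies lower.

-64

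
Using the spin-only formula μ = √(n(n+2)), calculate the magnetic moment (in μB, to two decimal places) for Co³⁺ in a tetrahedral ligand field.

4.90 μB

Group 9 minus oxidation state +3 gives a d⁶ configuration for Co³⁺.
Tetrahedral fields are weak (Δₜ ≈ 4/9 Δₒ), so electrons fill high-spin.
Configuration: e³ t₂³ → 4 unpaired electrons.
μ(spin-only) = √[4(4+2)] = √24 ≈ 4.90 μB.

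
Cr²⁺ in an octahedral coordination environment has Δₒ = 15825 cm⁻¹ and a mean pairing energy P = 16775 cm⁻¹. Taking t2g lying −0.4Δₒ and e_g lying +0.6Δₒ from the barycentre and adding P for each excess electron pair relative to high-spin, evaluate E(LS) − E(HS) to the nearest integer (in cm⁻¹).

950

Group 6 minus oxidation state +2 gives a d⁴ configuration for Cr²⁺.
High-spin: t2g^3 e_g^1, CFSE = -0.6Δₒ = -9495 cm⁻¹.
For low-spin the configuration is t2g^4 e_g^0: orbital energy -1.6 × 15825 = -25320 cm⁻¹, and 1 additional pair relative to high-spin adds 16775 cm⁻¹, giving -8545 cm⁻¹.
Thus E(LS) − E(HS) = 950 cm⁻¹.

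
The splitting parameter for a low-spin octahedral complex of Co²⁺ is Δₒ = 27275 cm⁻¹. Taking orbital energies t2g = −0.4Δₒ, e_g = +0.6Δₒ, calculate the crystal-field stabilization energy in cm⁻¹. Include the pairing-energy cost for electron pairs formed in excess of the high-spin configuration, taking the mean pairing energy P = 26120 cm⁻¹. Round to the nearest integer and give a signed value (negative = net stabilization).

-22975

Group 9 minus oxidation state +2 gives a d⁷ configuration for Co²⁺.
The d⁷ electrons fill as t2g^6 e_g^1.
CFSE(orbital) = 6×(-0.4Δₒ) + 1×(0.6Δₒ) = -1.8Δₒ; with Δₒ = 27275 cm⁻¹ that is -49095 cm⁻¹.
Relative to high-spin t2g^5 e_g^2 (2 paired), the low-spin configuration has 1 additional pair, contributing +1 × 26120 = +26120 cm⁻¹.
Net CFSE = -49095 + 26120 = -22975 cm⁻¹.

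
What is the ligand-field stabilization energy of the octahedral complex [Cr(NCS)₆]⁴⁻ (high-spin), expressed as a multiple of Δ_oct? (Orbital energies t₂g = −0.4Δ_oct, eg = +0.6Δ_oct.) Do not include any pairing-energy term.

Each NCS⁻ contributes -1; 6 × (-1) = -6. With overall charge -4, Cr is in the +2 oxidation state.
Cr sits in group 6; removing 2 electrons leaves Cr²⁺ with 6 − 2 = 4 d electrons.
Configuration: t₂g³ eg¹.
CFSE = 3(-0.4Δ_oct) + 1(0.6Δ_oct) = -1.2Δ_oct + 0.6Δ_oct = -0.6Δ_oct.

-0.6 Δ_oct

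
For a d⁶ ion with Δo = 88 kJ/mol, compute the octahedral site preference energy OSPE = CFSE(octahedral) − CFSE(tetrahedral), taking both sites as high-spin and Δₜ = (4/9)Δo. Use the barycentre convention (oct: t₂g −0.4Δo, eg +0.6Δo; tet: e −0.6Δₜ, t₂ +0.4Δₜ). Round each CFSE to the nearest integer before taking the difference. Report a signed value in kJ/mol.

Octahedral (high-spin): t₂g⁴ eg², CFSE = 4(−0.4) + 2(+0.6) = -0.4Δo = -0.4 × 88 = -35 kJ/mol.
Tetrahedral e³ t₂³ gives -0.6Δₜ = -0.6 × (4/9) × 88 = -23 kJ/mol.
OSPE = -35 − (-23) = -12 kJ/mol.

-12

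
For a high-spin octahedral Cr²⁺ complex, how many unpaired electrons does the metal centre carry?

Cr²⁺: group 6, so d-count = 6 − 2 = 4.
Configuration: t₂g³ eg¹, giving 4 unpaired electrons.

4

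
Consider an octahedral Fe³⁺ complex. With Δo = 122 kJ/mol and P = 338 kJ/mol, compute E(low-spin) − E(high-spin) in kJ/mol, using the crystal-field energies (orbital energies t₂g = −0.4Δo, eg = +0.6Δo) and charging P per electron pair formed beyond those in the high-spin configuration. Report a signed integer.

432

Fe³⁺: group 8, so d-count = 8 − 3 = 5.
High-spin: t₂g³ eg², CFSE = 0.0Δo = 0 kJ/mol.
Low-spin: t₂g⁵ eg⁰, orbital CFSE = -2.0Δo = -244 kJ/mol; plus 2 excess pairs × P = +676 kJ/mol; total 432 kJ/mol.
The difference is 432 − (0) = 432 kJ/mol, so high-spin lies lower.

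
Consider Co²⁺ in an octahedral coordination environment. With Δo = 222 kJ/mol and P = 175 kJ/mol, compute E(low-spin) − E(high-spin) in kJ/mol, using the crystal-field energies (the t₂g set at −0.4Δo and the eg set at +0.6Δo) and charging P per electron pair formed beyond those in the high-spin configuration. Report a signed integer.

Co sits in group 9; removing 2 electrons leaves Co²⁺ with 9 − 2 = 7 d electrons.
In the high-spin limit (t₂g⁵ eg²) the orbital term is -0.8Δo = -178 kJ/mol, with no excess pairing.
Low-spin: t₂g⁶ eg¹, orbital CFSE = -1.8Δo = -400 kJ/mol; plus 1 excess pair × P = +175 kJ/mol; total -225 kJ/mol.
Thus E(LS) − E(HS) = -47 kJ/mol.

-47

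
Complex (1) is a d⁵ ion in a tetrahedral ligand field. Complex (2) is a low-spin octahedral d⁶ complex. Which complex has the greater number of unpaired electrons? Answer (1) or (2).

(1)

(1): Tetrahedral fields are weak (Δₜ ≈ 4/9 Δₒ), so electrons fill high-spin; e^2 t2^3 → 5 unpaired.
(2): t2g^6 e_g^0 → 0 unpaired.
So (1) has more unpaired electrons.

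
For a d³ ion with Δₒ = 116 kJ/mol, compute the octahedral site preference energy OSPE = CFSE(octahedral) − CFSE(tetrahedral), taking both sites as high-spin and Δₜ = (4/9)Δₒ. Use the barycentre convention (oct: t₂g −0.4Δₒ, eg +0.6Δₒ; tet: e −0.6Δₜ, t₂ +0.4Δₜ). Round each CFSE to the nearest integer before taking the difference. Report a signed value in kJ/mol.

Octahedral high-spin t2g^3 e_g^0: CFSE = -1.2 × 116 = -139 kJ/mol.
In a tetrahedral site the filling is e^2 t2^1: CFSE(tet) = -0.8Δₜ = -0.8 × (4/9)(116) = -41 kJ/mol.
OSPE = -139 − (-41) = -98 kJ/mol.

-98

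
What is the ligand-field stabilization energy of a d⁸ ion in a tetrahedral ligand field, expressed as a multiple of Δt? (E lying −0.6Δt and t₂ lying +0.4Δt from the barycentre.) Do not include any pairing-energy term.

-0.8 Δt

With tetrahedral geometry the complex is necessarily high-spin.
Configuration: e⁴ t₂⁴.
CFSE = 4(-0.6Δt) + 4(0.4Δt) = -2.4Δt + 1.6Δt = -0.8Δt.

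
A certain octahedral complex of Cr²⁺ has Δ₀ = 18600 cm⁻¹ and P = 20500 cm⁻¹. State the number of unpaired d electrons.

Group 6 minus oxidation state +2 gives a d⁴ configuration for Cr²⁺.
Since Δ₀ = 18600 cm⁻¹ < P = 20500 cm⁻¹, the complex adopts the high-spin configuration.
Configuration: t2g^3 e_g^1.
Unpaired electrons: 4.

4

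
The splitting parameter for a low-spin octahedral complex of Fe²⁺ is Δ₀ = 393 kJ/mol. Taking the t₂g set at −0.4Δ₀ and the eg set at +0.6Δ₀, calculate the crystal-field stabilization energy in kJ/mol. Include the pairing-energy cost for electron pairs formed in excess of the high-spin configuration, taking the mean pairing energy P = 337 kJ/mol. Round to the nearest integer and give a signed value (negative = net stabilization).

Fe is in group 8, so Fe²⁺ is d⁶ (8 − 2 = 6).
Electron filling gives t₂g⁶ eg⁰.
CFSE(orbital) = 6×(-0.4Δ₀) + 0×(0.6Δ₀) = -2.4Δ₀; with Δ₀ = 393 kJ/mol that is -943 kJ/mol.
High-spin d⁶ would be t₂g⁴ eg² with 1 pair; low-spin has 3, so 2 excess pairs cost +2P = +674 kJ/mol.
Combining: -943 + 674 = -269 kJ/mol.

-269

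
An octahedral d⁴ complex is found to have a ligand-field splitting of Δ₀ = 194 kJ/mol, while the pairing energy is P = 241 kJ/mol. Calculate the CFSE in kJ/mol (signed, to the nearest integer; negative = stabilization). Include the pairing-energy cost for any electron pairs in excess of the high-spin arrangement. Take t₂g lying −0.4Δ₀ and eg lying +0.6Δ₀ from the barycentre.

Since Δ₀ = 194 kJ/mol < P = 241 kJ/mol, the complex adopts the high-spin configuration.
Filling d⁴ accordingly: t₂g³ eg¹.
Orbital CFSE = -0.6Δ₀ = -0.6 × 194 = -116 kJ/mol.
High-spin has no excess pairs, so no pairing correction applies.

-116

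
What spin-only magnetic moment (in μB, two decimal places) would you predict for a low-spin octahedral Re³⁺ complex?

2.83 μB

Re sits in group 7; removing 3 electrons leaves Re³⁺ with 7 − 3 = 4 d electrons.
Configuration: t₂g⁴ eg⁰ → 2 unpaired electrons.
μ(spin-only) = √[2(2+2)] = √8 ≈ 2.83 μB.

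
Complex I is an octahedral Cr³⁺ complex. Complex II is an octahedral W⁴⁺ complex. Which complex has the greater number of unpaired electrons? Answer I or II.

I

I: Group 6 minus oxidation state +3 gives a d³ configuration for Cr³⁺; For octahedral d³ the high- and low-spin configurations coincide; t₂g³ eg⁰ → 3 unpaired.
II: W is in group 6, so W⁴⁺ is d² (6 − 4 = 2); For octahedral d² the high- and low-spin configurations coincide; t₂g² eg⁰ → 2 unpaired.
So I has more unpaired electrons.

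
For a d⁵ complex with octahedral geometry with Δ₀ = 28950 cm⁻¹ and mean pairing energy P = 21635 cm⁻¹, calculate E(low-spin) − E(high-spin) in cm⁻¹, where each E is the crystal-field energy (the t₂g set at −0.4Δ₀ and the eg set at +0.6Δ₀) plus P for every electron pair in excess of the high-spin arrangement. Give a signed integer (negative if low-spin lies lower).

-14630

In the high-spin limit (t₂g³ eg²) the orbital term is 0.0Δ₀ = 0 cm⁻¹, with no excess pairing.
Low-spin: t₂g⁵ eg⁰, orbital CFSE = -2.0Δ₀ = -57900 cm⁻¹; plus 2 excess pairs × P = +43270 cm⁻¹; total -14630 cm⁻¹.
E(LS) − E(HS) = -14630 − (0) = -14630 cm⁻¹.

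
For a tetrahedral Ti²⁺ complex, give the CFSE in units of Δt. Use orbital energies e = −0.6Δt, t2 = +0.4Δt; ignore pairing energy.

-1.2 Δt

Group 4 minus oxidation state +2 gives a d² configuration for Ti²⁺.
With tetrahedral geometry the complex is necessarily high-spin.
Configuration: e^2 t2^0.
CFSE = 2(-0.6Δt) + 0(0.4Δt) = -1.2Δt + 0.0Δt = -1.2Δt.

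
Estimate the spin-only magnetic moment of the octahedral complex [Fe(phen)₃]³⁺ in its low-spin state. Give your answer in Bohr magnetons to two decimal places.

phen is neutral, so the +3 overall charge sits on Fe: oxidation state +3.
Group 8 minus oxidation state +3 gives a d⁵ configuration for Fe³⁺.
Configuration: t₂g⁵ eg⁰ → 1 unpaired electron.
μ(spin-only) = √[1(1+2)] = √3 ≈ 1.73 Bohr magnetons.

1.73 Bohr magnetons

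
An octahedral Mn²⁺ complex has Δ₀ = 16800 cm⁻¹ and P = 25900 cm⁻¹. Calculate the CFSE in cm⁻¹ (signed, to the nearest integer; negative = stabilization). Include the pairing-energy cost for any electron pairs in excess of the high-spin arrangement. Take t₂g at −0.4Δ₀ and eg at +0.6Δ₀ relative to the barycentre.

0

Mn is in group 7, so Mn²⁺ is d⁵ (7 − 2 = 5).
Here Δ₀ < P (16800 < 25900), so the high-spin state is favoured.
Filling d⁵ accordingly: t₂g³ eg².
Orbital CFSE = 0.0Δ₀ = 0.0 × 16800 = 0 cm⁻¹.
High-spin has no excess pairs, so no pairing correction applies.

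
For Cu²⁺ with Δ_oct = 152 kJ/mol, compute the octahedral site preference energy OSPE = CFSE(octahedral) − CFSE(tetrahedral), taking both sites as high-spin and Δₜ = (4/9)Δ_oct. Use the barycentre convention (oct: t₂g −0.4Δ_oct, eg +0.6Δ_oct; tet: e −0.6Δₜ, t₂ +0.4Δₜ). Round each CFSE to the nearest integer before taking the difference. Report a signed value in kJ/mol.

-64

Group 11 minus oxidation state +2 gives a d⁹ configuration for Cu²⁺.
In an octahedral site d⁹ (HS) is t2g^6 e_g^3, giving CFSE(oct) = -0.6Δ_oct = -91 kJ/mol.
Tetrahedral: e^4 t2^5, CFSE = 4(−0.6) + 5(+0.4) = -0.4Δₜ = -0.4 × (4/9) × 152 = -27 kJ/mol.
OSPE = -91 − (-27) = -64 kJ/mol.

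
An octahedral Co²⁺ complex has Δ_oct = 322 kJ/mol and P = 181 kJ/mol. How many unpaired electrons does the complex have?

1

Group 9 minus oxidation state +2 gives a d⁷ configuration for Co²⁺.
Here Δ_oct > P (322 > 181), so the low-spin state is favoured.
Configuration: t₂g⁶ eg¹.
Unpaired electrons: 1.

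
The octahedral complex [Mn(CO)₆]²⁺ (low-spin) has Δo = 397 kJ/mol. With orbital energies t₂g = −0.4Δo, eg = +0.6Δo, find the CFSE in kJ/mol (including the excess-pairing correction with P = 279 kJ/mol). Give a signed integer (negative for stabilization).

CO is neutral, so the +2 overall charge sits on Mn: oxidation state +2.
Mn sits in group 7; removing 2 electrons leaves Mn²⁺ with 7 − 2 = 5 d electrons.
Configuration: t₂g⁵ eg⁰.
The orbital stabilization is -2.0Δo = -2.0 × 397 = -794 kJ/mol.
Pairing penalty: 2 pairs vs 0 in the high-spin reference → 2 extra × P = 558 kJ/mol.
Net CFSE = -794 + 558 = -236 kJ/mol.

-236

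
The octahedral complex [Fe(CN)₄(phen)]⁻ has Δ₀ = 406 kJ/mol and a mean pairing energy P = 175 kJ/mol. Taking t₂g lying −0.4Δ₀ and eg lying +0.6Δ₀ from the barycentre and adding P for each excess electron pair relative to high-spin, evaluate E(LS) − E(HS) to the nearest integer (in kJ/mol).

Ligand charges: 4×(-1) from CN⁻ and 1×(+0) from phen sum to -4; with overall charge -1, Fe is +3.
Fe is in group 8, so Fe³⁺ is d⁵ (8 − 3 = 5).
In the high-spin limit (t₂g³ eg²) the orbital term is 0.0Δ₀ = 0 kJ/mol, with no excess pairing.
Low-spin t₂g⁵ eg⁰ gives -2.0Δ₀ = -812 kJ/mol, but forming 2 extra pairs costs 2P = 350 kJ/mol, so E(LS) = -812 + 350 = -462 kJ/mol.
The difference is -462 − (0) = -462 kJ/mol, so low-spin lies lower.

-462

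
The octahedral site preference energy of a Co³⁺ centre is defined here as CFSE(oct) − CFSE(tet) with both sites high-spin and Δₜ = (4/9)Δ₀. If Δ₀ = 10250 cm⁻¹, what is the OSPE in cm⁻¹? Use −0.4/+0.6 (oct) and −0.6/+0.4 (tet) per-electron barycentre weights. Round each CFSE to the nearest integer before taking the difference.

-1367

Co sits in group 9; removing 3 electrons leaves Co³⁺ with 9 − 3 = 6 d electrons.
In an octahedral site d⁶ (HS) is t₂g⁴ eg², giving CFSE(oct) = -0.4Δ₀ = -4100 cm⁻¹.
Tetrahedral e³ t₂³ gives -0.6Δₜ = -0.6 × (4/9) × 10250 = -2733 cm⁻¹.
OSPE = -4100 − (-2733) = -1367 cm⁻¹.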